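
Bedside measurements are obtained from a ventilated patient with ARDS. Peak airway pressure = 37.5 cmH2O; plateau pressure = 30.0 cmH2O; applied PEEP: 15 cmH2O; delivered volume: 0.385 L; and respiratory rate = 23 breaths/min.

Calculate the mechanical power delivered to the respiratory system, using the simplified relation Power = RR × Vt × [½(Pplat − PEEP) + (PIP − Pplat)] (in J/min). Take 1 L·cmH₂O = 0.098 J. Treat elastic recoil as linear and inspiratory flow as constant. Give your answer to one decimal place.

13.0

Per-breath work = Vt × [½(Pplat−PEEP) + (PIP−Pplat)] = 0.385 × [0.5×15.0 + 7.5] = 0.385 × 15.0 = 5.775 L·cmH2O.
Power = 23 × 5.775 = 132.83 L·cmH2O/min.
× 0.098 J/(L·cmH2O) → 13.017 J/min.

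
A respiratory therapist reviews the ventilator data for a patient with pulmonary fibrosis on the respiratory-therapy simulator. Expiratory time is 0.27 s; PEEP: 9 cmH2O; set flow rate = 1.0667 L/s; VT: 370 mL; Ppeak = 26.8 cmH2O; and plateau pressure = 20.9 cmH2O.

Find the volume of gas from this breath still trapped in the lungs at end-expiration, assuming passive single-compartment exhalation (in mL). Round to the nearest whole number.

77

R = (PIP − Pplat)/V̇ = (26.8 − 20.9) / 1.0667 = 5.9/1.0667 = 5.531 cmH2O·s/L.
C = Vt/(Pplat − PEEP) = 370.0 / (20.9 − 9) = 370.0/11.9 = 31.092 mL/cmH2O.
τ = R × C = 5.531 × 0.03109 L/cmH2O = 0.172 s.
Fraction remaining = e^(−Te/τ) = e^(−0.27/0.172) = 0.2081.
Trapped volume = 370.0 × 0.2081 = 76.997 mL.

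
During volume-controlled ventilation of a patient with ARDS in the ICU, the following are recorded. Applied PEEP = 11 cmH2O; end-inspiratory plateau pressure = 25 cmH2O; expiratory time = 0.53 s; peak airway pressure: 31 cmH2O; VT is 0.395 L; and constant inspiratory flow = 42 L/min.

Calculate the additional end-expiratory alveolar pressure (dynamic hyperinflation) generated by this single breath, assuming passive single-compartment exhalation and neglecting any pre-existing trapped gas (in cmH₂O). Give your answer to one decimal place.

1.6

Flow: 42 L/min ÷ 60 = 0.7 L/s.
R = (PIP − Pplat)/V̇ = (31 − 25) / 0.7 = 6.0/0.7 = 8.571 cmH2O·s/L.
C = Vt/(Pplat − PEEP) = 395.0 / (25 − 11) = 395.0/14.0 = 28.214 mL/cmH2O.
τ = R × C = 8.571 × 0.02821 L/cmH2O = 0.2418 s.
Fraction remaining = e^(−Te/τ) = e^(−0.53/0.2418) = 0.1117; trapped volume = 395.0 × 0.1117 = 44.122 mL.
Additional alveolar pressure from trapping ≈ V_trapped / C = 44.122 / 28.214 = 1.564 cmH2O.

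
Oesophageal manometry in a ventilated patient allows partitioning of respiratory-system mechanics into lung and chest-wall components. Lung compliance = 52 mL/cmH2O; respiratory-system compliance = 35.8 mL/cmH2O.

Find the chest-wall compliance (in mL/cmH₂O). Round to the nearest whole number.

115

1/Ccw = 1/Crs − 1/CL.
1/Ccw = 1/35.8 − 1/52 = 0.008702.
Ccw = 114.92 mL/cmH2O.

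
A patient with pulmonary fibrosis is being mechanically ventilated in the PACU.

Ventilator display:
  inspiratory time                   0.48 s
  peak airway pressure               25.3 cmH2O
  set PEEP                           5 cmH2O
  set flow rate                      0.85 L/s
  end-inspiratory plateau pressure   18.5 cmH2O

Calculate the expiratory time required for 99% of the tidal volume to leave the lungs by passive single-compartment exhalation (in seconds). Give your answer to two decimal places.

1.11

Vt = flow × Ti = 0.85 L/s × 0.48 s × 1000 mL/L = 408.0 mL.
R = (PIP − Pplat)/V̇ = (25.3 − 18.5) / 0.85 = 6.8/0.85 = 8.0 cmH2O·s/L.
C = Vt/(Pplat − PEEP) = 408.0 / (18.5 − 5) = 408.0/13.5 = 30.222 mL/cmH2O.
τ = R × C = 8.0 × 0.03022 L/cmH2O = 0.2418 s.
t = −τ·ln(1 − 0.99) = −0.2418·ln(0.01) = 1.114 s.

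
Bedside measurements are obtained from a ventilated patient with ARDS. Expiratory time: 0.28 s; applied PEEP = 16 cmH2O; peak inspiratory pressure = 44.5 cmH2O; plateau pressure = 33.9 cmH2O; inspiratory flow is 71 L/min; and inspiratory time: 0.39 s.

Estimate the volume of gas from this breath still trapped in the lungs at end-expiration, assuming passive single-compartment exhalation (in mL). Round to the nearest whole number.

Flow: 71 L/min ÷ 60 = 1.1833 L/s.
Vt = flow × Ti = 1.1833 L/s × 0.39 s × 1000 mL/L = 461.49 mL.
R = (PIP − Pplat)/V̇ = (44.5 − 33.9) / 1.1833 = 10.6/1.1833 = 8.958 cmH2O·s/L.
C = Vt/(Pplat − PEEP) = 461.49 / (33.9 − 16) = 461.49/17.9 = 25.782 mL/cmH2O.
τ = R × C = 8.958 × 0.02578 L/cmH2O = 0.2309 s.
Fraction remaining = e^(−Te/τ) = e^(−0.28/0.2309) = 0.2974.
Trapped volume = 461.49 × 0.2974 = 137.25 mL.

137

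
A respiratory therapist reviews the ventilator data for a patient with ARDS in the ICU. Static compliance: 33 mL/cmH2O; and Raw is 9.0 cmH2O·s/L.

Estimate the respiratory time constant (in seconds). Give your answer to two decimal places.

0.30

τ = R × C = 9.0 × 33 mL/cmH2O = 9.0 × 0.033 L/cmH2O = 0.297 s.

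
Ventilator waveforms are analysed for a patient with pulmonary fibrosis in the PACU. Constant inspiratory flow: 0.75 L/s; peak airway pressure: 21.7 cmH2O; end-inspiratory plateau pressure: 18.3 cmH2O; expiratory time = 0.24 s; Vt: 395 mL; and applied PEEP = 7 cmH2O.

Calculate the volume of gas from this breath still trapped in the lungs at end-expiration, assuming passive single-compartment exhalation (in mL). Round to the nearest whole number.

R = (PIP − Pplat)/V̇ = (21.7 − 18.3) / 0.75 = 3.4/0.75 = 4.533 cmH2O·s/L.
C = Vt/(Pplat − PEEP) = 395.0 / (18.3 − 7) = 395.0/11.3 = 34.956 mL/cmH2O.
τ = R × C = 4.533 × 0.03496 L/cmH2O = 0.1585 s.
Fraction remaining = e^(−Te/τ) = e^(−0.24/0.1585) = 0.22.
Trapped volume = 395.0 × 0.22 = 86.9 mL.

87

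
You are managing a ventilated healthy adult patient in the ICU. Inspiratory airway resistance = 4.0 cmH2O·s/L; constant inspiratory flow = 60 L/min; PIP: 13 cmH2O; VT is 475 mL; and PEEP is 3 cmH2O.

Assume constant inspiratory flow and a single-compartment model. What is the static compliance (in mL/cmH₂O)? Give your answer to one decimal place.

79.2

Flow: 60 L/min ÷ 60 = 1 L/s.
Equation of motion (constant flow): PIP = Vt/C + R·V̇ + PEEP.
Vt/C = PIP − R·V̇ − PEEP = 13 − 4.0×1 − 3 = 13 − 4.0 − 3 = 6.0 cmH2O.
C = Vt / 6.0 = 475 / 6.0 = 79.167 mL/cmH2O.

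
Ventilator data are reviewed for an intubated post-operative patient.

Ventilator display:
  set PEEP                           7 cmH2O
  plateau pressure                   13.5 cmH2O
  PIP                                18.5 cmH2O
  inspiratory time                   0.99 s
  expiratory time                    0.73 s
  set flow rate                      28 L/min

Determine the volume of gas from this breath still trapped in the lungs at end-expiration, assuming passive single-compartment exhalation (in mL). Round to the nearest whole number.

Flow: 28 L/min ÷ 60 = 0.4667 L/s.
Vt = flow × Ti = 0.4667 L/s × 0.99 s × 1000 mL/L = 462.03 mL.
R = (PIP − Pplat)/V̇ = (18.5 − 13.5) / 0.4667 = 5.0/0.4667 = 10.714 cmH2O·s/L.
C = Vt/(Pplat − PEEP) = 462.03 / (13.5 − 7) = 462.03/6.5 = 71.082 mL/cmH2O.
τ = R × C = 10.714 × 0.07108 L/cmH2O = 0.7616 s.
Fraction remaining = e^(−Te/τ) = e^(−0.73/0.7616) = 0.3835.
Trapped volume = 462.03 × 0.3835 = 177.19 mL.

177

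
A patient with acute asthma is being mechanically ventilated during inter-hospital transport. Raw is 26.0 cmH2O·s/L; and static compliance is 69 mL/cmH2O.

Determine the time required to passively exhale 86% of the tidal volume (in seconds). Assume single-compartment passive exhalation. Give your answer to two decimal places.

τ = R × C = 26.0 × 69 mL/cmH2O = 26.0 × 0.069 L/cmH2O = 1.794 s.
Exhaled fraction f = 1 − e^(−t/τ) → t = −τ·ln(1 − f) = −1.794·ln(0.14) = 3.527 s.

3.53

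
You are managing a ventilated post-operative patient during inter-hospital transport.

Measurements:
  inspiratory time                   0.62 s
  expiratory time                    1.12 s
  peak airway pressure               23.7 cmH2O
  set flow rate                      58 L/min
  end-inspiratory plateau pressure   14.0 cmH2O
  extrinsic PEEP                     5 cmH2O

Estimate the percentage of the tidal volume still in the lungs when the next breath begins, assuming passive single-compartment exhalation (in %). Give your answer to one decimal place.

Flow: 58 L/min ÷ 60 = 0.9667 L/s.
Vt = flow × Ti = 0.9667 L/s × 0.62 s × 1000 mL/L = 599.35 mL.
R = (PIP − Pplat)/V̇ = (23.7 − 14.0) / 0.9667 = 9.7/0.9667 = 10.034 cmH2O·s/L.
C = Vt/(Pplat − PEEP) = 599.35 / (14.0 − 5) = 599.35/9.0 = 66.594 mL/cmH2O.
τ = R × C = 10.034 × 0.06659 L/cmH2O = 0.6682 s.
Fraction remaining at end-expiration = e^(−Te/τ) = e^(−1.12/0.6682) = 0.1871 → 18.71%.

18.7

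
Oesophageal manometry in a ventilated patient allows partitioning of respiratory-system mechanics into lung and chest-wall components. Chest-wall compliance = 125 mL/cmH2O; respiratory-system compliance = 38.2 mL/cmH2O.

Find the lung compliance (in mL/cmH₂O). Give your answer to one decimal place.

55.0

1/CL = 1/Crs − 1/Ccw.
1/CL = 1/38.2 − 1/125 = 0.01818.
CL = 55.006 mL/cmH2O.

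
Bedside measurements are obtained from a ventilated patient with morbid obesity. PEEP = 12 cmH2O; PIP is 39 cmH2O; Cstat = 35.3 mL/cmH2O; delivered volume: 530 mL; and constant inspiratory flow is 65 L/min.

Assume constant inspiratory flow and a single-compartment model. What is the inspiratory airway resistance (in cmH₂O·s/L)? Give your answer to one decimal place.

11.1

Flow: 65 L/min ÷ 60 = 1.0833 L/s.
Equation of motion (constant flow): PIP = Vt/C + R·V̇ + PEEP.
R·V̇ = PIP − Vt/C − PEEP = 39 − 530/35.3 − 12 = 39 − 15.014 − 12 = 11.986 cmH2O.
R = 11.986 / 1.0833 = 11.064 cmH2O·s/L.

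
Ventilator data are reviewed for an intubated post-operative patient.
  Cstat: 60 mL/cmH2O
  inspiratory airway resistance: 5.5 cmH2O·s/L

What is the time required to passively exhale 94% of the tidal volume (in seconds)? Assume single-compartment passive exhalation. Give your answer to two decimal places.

0.93

τ = R × C = 5.5 × 60 mL/cmH2O = 5.5 × 0.060 L/cmH2O = 0.33 s.
Exhaled fraction f = 1 − e^(−t/τ) → t = −τ·ln(1 − f) = −0.33·ln(0.06) = 0.9284 s.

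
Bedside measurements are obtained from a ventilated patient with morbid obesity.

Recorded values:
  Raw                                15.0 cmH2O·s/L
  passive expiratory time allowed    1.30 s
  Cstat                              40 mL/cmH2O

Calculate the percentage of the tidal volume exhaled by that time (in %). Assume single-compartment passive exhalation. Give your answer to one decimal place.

τ = R × C = 15.0 × 40 mL/cmH2O = 15.0 × 0.040 L/cmH2O = 0.6 s.
Passive exhalation: V(t)/V₀ = e^(−t/τ) = e^(−1.30/0.6) = 0.1146.
Fraction exhaled = 1 − 0.1146 = 0.8854 → 88.54%.

88.5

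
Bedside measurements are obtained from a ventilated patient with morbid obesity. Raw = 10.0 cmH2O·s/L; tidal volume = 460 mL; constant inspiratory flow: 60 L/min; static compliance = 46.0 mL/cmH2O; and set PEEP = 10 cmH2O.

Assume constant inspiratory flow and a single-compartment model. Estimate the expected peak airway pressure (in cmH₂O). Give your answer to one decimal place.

Flow: 60 L/min ÷ 60 = 1 L/s.
Equation of motion (constant flow): PIP = Vt/C + R·V̇ + PEEP.
PIP = 460/46.0 + 10.0×1 + 10 = 10.0 + 10.0 + 10 = 30.0 cmH2O.

30.0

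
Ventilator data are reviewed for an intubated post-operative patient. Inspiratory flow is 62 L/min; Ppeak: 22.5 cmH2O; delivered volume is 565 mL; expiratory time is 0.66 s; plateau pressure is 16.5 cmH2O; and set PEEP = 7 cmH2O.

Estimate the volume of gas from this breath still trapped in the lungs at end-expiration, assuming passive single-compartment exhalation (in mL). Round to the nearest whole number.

Flow: 62 L/min ÷ 60 = 1.0333 L/s.
R = (PIP − Pplat)/V̇ = (22.5 − 16.5) / 1.0333 = 6.0/1.0333 = 5.807 cmH2O·s/L.
C = Vt/(Pplat − PEEP) = 565.0 / (16.5 − 7) = 565.0/9.5 = 59.474 mL/cmH2O.
τ = R × C = 5.807 × 0.05947 L/cmH2O = 0.3453 s.
Fraction remaining = e^(−Te/τ) = e^(−0.66/0.3453) = 0.1479.
Trapped volume = 565.0 × 0.1479 = 83.564 mL.

84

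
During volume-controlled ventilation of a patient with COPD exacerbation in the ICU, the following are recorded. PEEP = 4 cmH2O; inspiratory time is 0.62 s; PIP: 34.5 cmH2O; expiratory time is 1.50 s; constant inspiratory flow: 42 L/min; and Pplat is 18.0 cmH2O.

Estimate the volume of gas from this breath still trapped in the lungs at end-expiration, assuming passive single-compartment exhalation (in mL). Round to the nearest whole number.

Flow: 42 L/min ÷ 60 = 0.7 L/s.
Vt = flow × Ti = 0.7 L/s × 0.62 s × 1000 mL/L = 434.0 mL.
R = (PIP − Pplat)/V̇ = (34.5 − 18.0) / 0.7 = 16.5/0.7 = 23.571 cmH2O·s/L.
C = Vt/(Pplat − PEEP) = 434.0 / (18.0 − 4) = 434.0/14.0 = 31.0 mL/cmH2O.
τ = R × C = 23.571 × 0.031 L/cmH2O = 0.7307 s.
Fraction remaining = e^(−Te/τ) = e^(−1.50/0.7307) = 0.1284.
Trapped volume = 434.0 × 0.1284 = 55.726 mL.

56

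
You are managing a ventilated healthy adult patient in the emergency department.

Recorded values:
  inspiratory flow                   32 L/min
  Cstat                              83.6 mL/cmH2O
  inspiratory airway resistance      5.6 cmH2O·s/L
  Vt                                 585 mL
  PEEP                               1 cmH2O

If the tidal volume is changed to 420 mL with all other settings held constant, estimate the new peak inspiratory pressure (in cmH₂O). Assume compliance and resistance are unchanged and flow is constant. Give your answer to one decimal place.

Flow: 32 L/min ÷ 60 = 0.5333 L/s.
PIP = Vt/C + R·V̇ + PEEP (constant-flow equation of motion).
Only the elastic term changes: ΔPIP = ΔVt / C = (420 − 585) / 83.6 = -1.974 cmH2O.
Original PIP = 585/83.6 + 5.6×0.5333 + 1 = 10.984 cmH2O; new PIP = 10.984 + (-1.974) = 9.01 cmH2O.

9.0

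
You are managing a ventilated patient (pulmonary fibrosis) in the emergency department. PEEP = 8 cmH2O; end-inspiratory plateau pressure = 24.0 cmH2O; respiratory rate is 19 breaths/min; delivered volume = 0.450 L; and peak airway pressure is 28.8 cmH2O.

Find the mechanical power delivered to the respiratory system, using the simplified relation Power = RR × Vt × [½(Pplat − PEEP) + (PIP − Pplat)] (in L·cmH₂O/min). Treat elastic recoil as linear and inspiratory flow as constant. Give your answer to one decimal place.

Per-breath work = Vt × [½(Pplat−PEEP) + (PIP−Pplat)] = 0.450 × [0.5×16.0 + 4.8] = 0.450 × 12.8 = 5.76 L·cmH2O.
Power = 19 × 5.76 = 109.44 L·cmH2O/min.

109.4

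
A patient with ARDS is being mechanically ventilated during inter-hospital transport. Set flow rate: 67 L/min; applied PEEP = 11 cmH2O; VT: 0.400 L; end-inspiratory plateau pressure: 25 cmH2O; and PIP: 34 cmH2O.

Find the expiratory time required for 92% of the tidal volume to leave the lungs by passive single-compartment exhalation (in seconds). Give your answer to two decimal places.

Flow: 67 L/min ÷ 60 = 1.1167 L/s.
R = (PIP − Pplat)/V̇ = (34 − 25) / 1.1167 = 9.0/1.1167 = 8.059 cmH2O·s/L.
C = Vt/(Pplat − PEEP) = 400.0 / (25 − 11) = 400.0/14.0 = 28.571 mL/cmH2O.
τ = R × C = 8.059 × 0.02857 L/cmH2O = 0.2302 s.
t = −τ·ln(1 − 0.92) = −0.2302·ln(0.08) = 0.5814 s.

0.58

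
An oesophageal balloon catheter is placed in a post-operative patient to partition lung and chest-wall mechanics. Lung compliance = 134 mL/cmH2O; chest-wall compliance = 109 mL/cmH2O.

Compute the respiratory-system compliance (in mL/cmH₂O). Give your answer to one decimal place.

Lung and chest wall are elastances in series: 1/Crs = 1/CL + 1/Ccw.
1/Crs = 1/134 + 1/109 = 0.01664.
Crs = 60.096 mL/cmH2O.

60.1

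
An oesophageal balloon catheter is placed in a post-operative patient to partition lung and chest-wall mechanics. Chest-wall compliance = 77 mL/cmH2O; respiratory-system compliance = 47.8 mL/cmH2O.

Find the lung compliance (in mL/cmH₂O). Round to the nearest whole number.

1/CL = 1/Crs − 1/Ccw.
1/CL = 1/47.8 − 1/77 = 0.007933.
CL = 126.06 mL/cmH2O.

126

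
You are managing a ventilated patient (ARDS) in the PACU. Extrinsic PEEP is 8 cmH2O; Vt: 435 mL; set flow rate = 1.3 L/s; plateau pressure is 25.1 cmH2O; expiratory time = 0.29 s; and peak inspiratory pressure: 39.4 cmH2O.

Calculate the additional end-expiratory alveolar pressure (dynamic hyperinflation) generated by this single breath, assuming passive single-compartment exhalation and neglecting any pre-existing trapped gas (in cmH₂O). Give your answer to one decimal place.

R = (PIP − Pplat)/V̇ = (39.4 − 25.1) / 1.3 = 14.3/1.3 = 11.0 cmH2O·s/L.
C = Vt/(Pplat − PEEP) = 435.0 / (25.1 − 8) = 435.0/17.1 = 25.439 mL/cmH2O.
τ = R × C = 11.0 × 0.02544 L/cmH2O = 0.2798 s.
Fraction remaining = e^(−Te/τ) = e^(−0.29/0.2798) = 0.3547; trapped volume = 435.0 × 0.3547 = 154.29 mL.
Additional alveolar pressure from trapping ≈ V_trapped / C = 154.29 / 25.439 = 6.065 cmH2O.

6.1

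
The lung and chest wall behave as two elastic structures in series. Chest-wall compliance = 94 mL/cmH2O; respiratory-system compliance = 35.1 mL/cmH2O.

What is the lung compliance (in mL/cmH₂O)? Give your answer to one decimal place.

56.0

1/CL = 1/Crs − 1/Ccw.
1/CL = 1/35.1 − 1/94 = 0.01785.
CL = 56.022 mL/cmH2O.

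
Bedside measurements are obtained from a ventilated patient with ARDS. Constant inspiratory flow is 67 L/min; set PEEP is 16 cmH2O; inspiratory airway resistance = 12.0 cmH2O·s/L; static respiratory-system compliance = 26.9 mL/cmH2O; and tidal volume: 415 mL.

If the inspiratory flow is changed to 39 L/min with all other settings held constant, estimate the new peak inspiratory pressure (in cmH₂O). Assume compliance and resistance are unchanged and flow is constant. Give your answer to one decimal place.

Flow: 67 L/min ÷ 60 = 1.1167 L/s.
New flow: 39 L/min ÷ 60 = 0.65 L/s.
PIP = Vt/C + R·V̇ + PEEP (constant-flow equation of motion).
Only the resistive term changes: ΔPIP = R × ΔV̇ = 12.0 × (0.65 − 1.1167) = 12.0 × -0.4667 = -5.6 cmH2O.
Original PIP = 415/26.9 + 12.0×1.1167 + 16 = 44.828 cmH2O; new PIP = 44.828 + (-5.6) = 39.228 cmH2O.

39.2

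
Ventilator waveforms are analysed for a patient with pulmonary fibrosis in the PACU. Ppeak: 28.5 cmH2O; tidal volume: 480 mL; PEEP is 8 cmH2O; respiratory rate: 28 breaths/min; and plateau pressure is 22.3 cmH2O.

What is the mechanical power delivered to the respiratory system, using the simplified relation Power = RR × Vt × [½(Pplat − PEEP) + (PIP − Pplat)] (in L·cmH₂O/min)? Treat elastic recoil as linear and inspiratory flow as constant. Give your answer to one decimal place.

Per-breath work = Vt × [½(Pplat−PEEP) + (PIP−Pplat)] = 0.480 × [0.5×14.3 + 6.2] = 0.480 × 13.35 = 6.408 L·cmH2O.
Power = 28 × 6.408 = 179.42 L·cmH2O/min.

179.4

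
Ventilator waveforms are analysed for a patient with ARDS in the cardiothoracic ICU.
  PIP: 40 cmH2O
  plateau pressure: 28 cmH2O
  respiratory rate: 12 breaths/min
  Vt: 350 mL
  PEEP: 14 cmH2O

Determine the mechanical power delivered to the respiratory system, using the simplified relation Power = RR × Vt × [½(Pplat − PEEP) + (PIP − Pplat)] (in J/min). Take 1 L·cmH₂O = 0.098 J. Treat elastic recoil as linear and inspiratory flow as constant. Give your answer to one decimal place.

Per-breath work = Vt × [½(Pplat−PEEP) + (PIP−Pplat)] = 0.350 × [0.5×14.0 + 12.0] = 0.350 × 19.0 = 6.65 L·cmH2O.
Power = 12 × 6.65 = 79.8 L·cmH2O/min.
× 0.098 J/(L·cmH2O) → 7.82 J/min.

7.8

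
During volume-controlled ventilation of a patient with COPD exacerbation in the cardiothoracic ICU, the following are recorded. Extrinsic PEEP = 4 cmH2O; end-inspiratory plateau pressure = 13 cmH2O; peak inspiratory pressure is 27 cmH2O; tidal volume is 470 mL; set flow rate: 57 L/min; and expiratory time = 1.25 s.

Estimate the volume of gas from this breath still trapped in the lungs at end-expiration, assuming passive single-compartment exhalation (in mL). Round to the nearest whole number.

Flow: 57 L/min ÷ 60 = 0.95 L/s.
R = (PIP − Pplat)/V̇ = (27 − 13) / 0.95 = 14.0/0.95 = 14.737 cmH2O·s/L.
C = Vt/(Pplat − PEEP) = 470.0 / (13 − 4) = 470.0/9.0 = 52.222 mL/cmH2O.
τ = R × C = 14.737 × 0.05222 L/cmH2O = 0.7696 s.
Fraction remaining = e^(−Te/τ) = e^(−1.25/0.7696) = 0.1971.
Trapped volume = 470.0 × 0.1971 = 92.637 mL.

93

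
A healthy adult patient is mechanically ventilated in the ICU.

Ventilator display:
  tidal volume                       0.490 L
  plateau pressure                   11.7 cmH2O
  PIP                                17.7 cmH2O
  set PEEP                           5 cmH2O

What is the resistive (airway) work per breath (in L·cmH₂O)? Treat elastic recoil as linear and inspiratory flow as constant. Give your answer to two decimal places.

2.94

With constant inspiratory flow the resistive pressure is constant at PIP − Pplat = 17.7 − 11.7 = 6.0 cmH2O, so resistive work = 6.0 × 0.490 = 2.94 L·cmH2O.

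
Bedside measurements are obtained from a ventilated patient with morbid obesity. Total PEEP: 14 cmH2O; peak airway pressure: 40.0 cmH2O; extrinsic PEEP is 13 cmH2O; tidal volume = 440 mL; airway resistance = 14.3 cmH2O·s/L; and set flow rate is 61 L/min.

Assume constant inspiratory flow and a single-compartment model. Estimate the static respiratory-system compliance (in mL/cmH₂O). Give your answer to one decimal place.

38.4

Flow: 61 L/min ÷ 60 = 1.0167 L/s.
Total PEEP = 14 cmH2O (set 13 + intrinsic 1); this is the baseline alveolar pressure.
Equation of motion (constant flow): PIP = Vt/C + R·V̇ + PEEP.
Vt/C = PIP − R·V̇ − PEEP = 40.0 − 14.3×1.0167 − 14 = 40.0 − 14.539 − 14 = 11.461 cmH2O.
C = Vt / 11.461 = 440 / 11.461 = 38.391 mL/cmH2O.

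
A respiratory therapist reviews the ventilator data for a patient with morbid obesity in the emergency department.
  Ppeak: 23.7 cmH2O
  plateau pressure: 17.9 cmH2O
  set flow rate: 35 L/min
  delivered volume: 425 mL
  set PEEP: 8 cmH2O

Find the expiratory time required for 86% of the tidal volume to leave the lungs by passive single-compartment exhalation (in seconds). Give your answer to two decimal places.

Flow: 35 L/min ÷ 60 = 0.5833 L/s.
R = (PIP − Pplat)/V̇ = (23.7 − 17.9) / 0.5833 = 5.8/0.5833 = 9.943 cmH2O·s/L.
C = Vt/(Pplat − PEEP) = 425.0 / (17.9 − 8) = 425.0/9.9 = 42.929 mL/cmH2O.
τ = R × C = 9.943 × 0.04293 L/cmH2O = 0.4269 s.
t = −τ·ln(1 − 0.86) = −0.4269·ln(0.14) = 0.8393 s.

0.84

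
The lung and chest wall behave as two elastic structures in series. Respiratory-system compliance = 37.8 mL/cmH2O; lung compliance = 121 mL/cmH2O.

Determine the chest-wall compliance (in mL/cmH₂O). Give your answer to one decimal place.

1/Ccw = 1/Crs − 1/CL.
1/Ccw = 1/37.8 − 1/121 = 0.01819.
Ccw = 54.975 mL/cmH2O.

55.0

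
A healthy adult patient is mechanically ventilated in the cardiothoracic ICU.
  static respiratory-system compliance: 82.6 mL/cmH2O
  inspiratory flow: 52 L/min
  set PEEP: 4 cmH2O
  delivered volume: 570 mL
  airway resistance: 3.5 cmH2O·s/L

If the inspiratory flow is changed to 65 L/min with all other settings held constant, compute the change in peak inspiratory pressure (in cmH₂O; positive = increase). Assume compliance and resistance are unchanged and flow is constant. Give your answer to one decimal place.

0.8

Flow: 52 L/min ÷ 60 = 0.8667 L/s.
New flow: 65 L/min ÷ 60 = 1.0833 L/s.
PIP = Vt/C + R·V̇ + PEEP (constant-flow equation of motion).
Only the resistive term changes: ΔPIP = R × ΔV̇ = 3.5 × (1.0833 − 0.8667) = 3.5 × 0.2166 = 0.7581 cmH2O.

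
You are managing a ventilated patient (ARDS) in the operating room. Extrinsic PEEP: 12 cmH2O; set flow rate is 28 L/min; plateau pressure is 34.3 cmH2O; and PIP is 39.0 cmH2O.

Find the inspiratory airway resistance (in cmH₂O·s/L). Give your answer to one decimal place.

Flow: 28 L/min ÷ 60 = 0.4667 L/s.
Raw = (PIP − Pplat) / flow = (39.0 − 34.3) / 0.4667 = 4.7 / 0.4667 = 10.071 cmH2O·s/L.

10.1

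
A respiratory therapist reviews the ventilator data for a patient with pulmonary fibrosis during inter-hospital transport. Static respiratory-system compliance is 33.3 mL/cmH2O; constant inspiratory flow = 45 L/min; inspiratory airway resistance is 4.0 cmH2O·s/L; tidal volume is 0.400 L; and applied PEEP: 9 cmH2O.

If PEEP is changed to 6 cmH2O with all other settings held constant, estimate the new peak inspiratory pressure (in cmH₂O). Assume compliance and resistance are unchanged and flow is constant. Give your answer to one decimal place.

Flow: 45 L/min ÷ 60 = 0.75 L/s.
PIP = Vt/C + R·V̇ + PEEP (constant-flow equation of motion).
Only the baseline term changes: ΔPIP = ΔPEEP = 6 − 9 = -3.0 cmH2O.
Original PIP = 400/33.3 + 4.0×0.75 + 9 = 24.012 cmH2O; new PIP = 24.012 + (-3.0) = 21.012 cmH2O.

21.0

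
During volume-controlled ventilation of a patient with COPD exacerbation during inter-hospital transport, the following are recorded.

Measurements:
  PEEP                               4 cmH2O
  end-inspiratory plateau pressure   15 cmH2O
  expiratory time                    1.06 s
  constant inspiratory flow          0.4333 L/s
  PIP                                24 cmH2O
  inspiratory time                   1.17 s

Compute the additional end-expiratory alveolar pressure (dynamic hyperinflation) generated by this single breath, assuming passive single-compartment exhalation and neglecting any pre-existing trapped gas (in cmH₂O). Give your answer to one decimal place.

3.6

Vt = flow × Ti = 0.4333 L/s × 1.17 s × 1000 mL/L = 506.96 mL.
R = (PIP − Pplat)/V̇ = (24 − 15) / 0.4333 = 9.0/0.4333 = 20.771 cmH2O·s/L.
C = Vt/(Pplat − PEEP) = 506.96 / (15 − 4) = 506.96/11.0 = 46.087 mL/cmH2O.
τ = R × C = 20.771 × 0.04609 L/cmH2O = 0.9573 s.
Fraction remaining = e^(−Te/τ) = e^(−1.06/0.9573) = 0.3305; trapped volume = 506.96 × 0.3305 = 167.55 mL.
Additional alveolar pressure from trapping ≈ V_trapped / C = 167.55 / 46.087 = 3.636 cmH2O.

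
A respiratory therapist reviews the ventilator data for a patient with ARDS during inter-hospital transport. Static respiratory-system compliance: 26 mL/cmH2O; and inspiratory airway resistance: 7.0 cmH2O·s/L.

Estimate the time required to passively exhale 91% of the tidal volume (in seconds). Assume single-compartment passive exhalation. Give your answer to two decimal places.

0.44

τ = R × C = 7.0 × 26 mL/cmH2O = 7.0 × 0.026 L/cmH2O = 0.182 s.
Exhaled fraction f = 1 − e^(−t/τ) → t = −τ·ln(1 − f) = −0.182·ln(0.09) = 0.4382 s.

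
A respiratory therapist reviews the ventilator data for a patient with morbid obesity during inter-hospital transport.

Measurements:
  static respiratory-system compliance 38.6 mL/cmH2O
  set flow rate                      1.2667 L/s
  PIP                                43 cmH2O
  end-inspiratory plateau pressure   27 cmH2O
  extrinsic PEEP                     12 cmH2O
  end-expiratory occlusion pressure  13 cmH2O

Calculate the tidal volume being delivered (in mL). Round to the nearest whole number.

End-expiratory occlusion gives total PEEP = 13 cmH2O (intrinsic PEEP = 13 − 12 = 1). Use total PEEP for the elastic gradient.
Vt = Cstat × (Pplat − PEEPtotal) = 38.6 × (27 − 13) = 38.6 × 14.0 = 540.4 mL.

540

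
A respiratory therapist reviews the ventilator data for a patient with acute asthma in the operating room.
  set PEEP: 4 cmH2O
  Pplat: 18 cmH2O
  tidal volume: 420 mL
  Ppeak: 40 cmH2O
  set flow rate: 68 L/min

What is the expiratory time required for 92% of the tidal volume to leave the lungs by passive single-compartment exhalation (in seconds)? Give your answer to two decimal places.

1.47

Flow: 68 L/min ÷ 60 = 1.1333 L/s.
R = (PIP − Pplat)/V̇ = (40 − 18) / 1.1333 = 22.0/1.1333 = 19.412 cmH2O·s/L.
C = Vt/(Pplat − PEEP) = 420.0 / (18 − 4) = 420.0/14.0 = 30.0 mL/cmH2O.
τ = R × C = 19.412 × 0.03 L/cmH2O = 0.5824 s.
t = −τ·ln(1 − 0.92) = −0.5824·ln(0.08) = 1.471 s.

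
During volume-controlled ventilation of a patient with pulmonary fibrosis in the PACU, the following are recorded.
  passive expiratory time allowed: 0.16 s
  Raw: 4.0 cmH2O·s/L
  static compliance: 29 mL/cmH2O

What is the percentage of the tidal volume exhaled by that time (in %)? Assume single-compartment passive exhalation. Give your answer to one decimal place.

74.8

τ = R × C = 4.0 × 29 mL/cmH2O = 4.0 × 0.029 L/cmH2O = 0.116 s.
Passive exhalation: V(t)/V₀ = e^(−t/τ) = e^(−0.16/0.116) = 0.2518.
Fraction exhaled = 1 − 0.2518 = 0.7482 → 74.82%.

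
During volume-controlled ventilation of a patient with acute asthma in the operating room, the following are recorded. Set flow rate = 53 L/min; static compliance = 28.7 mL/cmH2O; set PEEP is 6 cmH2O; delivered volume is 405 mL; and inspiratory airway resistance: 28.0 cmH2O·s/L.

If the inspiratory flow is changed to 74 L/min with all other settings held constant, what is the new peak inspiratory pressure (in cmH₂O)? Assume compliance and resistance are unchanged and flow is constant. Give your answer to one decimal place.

54.6

Flow: 53 L/min ÷ 60 = 0.8833 L/s.
New flow: 74 L/min ÷ 60 = 1.2333 L/s.
PIP = Vt/C + R·V̇ + PEEP (constant-flow equation of motion).
Only the resistive term changes: ΔPIP = R × ΔV̇ = 28.0 × (1.2333 − 0.8833) = 28.0 × 0.35 = 9.8 cmH2O.
Original PIP = 405/28.7 + 28.0×0.8833 + 6 = 44.844 cmH2O; new PIP = 44.844 + (9.8) = 54.644 cmH2O.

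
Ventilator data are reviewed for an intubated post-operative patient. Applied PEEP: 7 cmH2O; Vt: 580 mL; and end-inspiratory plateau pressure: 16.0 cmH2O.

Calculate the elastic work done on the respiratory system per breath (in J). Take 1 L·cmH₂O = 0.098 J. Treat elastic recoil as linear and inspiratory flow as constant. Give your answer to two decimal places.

0.26

Elastic work ≈ ½ × (Pplat − PEEP) × Vt = 0.5 × (16.0 − 7) × 0.580 L = 0.5 × 9.0 × 0.580 = 2.61 L·cmH2O.
× 0.098 J/(L·cmH2O) → 0.2558 J.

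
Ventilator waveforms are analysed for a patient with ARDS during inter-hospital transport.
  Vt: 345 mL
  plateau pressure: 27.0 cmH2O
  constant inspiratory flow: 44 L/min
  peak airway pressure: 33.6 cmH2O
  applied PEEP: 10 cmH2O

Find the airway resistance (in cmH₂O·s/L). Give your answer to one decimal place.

9.0

Flow: 44 L/min ÷ 60 = 0.7333 L/s.
Raw = (PIP − Pplat) / flow = (33.6 − 27.0) / 0.7333 = 6.6 / 0.7333 = 9.0 cmH2O·s/L.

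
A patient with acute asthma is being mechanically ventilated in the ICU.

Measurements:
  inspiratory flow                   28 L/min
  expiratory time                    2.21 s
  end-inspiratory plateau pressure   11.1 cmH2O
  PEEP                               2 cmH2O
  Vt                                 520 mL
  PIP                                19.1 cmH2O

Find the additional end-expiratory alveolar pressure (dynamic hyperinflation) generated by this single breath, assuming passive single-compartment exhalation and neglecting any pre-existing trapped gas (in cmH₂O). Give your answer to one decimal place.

1.0

Flow: 28 L/min ÷ 60 = 0.4667 L/s.
R = (PIP − Pplat)/V̇ = (19.1 − 11.1) / 0.4667 = 8.0/0.4667 = 17.142 cmH2O·s/L.
C = Vt/(Pplat − PEEP) = 520.0 / (11.1 − 2) = 520.0/9.1 = 57.143 mL/cmH2O.
τ = R × C = 17.142 × 0.05714 L/cmH2O = 0.9795 s.
Fraction remaining = e^(−Te/τ) = e^(−2.21/0.9795) = 0.1047; trapped volume = 520.0 × 0.1047 = 54.444 mL.
Additional alveolar pressure from trapping ≈ V_trapped / C = 54.444 / 57.143 = 0.9528 cmH2O.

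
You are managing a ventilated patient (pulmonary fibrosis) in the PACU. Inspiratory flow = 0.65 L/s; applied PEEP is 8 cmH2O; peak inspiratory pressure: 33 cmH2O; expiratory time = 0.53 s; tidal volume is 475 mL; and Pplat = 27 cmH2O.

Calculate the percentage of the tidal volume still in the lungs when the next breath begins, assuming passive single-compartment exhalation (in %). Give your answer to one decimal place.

R = (PIP − Pplat)/V̇ = (33 − 27) / 0.65 = 6.0/0.65 = 9.231 cmH2O·s/L.
C = Vt/(Pplat − PEEP) = 475.0 / (27 − 8) = 475.0/19.0 = 25.0 mL/cmH2O.
τ = R × C = 9.231 × 0.025 L/cmH2O = 0.2308 s.
Fraction remaining at end-expiration = e^(−Te/τ) = e^(−0.53/0.2308) = 0.1006 → 10.06%.

10.1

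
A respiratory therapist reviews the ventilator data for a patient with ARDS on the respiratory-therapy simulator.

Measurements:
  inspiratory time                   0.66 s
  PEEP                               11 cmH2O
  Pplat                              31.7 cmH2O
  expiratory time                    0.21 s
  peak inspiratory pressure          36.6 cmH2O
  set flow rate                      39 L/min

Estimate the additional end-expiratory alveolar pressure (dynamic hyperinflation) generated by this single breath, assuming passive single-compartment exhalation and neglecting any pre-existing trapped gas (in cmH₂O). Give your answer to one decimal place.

Flow: 39 L/min ÷ 60 = 0.65 L/s.
Vt = flow × Ti = 0.65 L/s × 0.66 s × 1000 mL/L = 429.0 mL.
R = (PIP − Pplat)/V̇ = (36.6 − 31.7) / 0.65 = 4.9/0.65 = 7.538 cmH2O·s/L.
C = Vt/(Pplat − PEEP) = 429.0 / (31.7 − 11) = 429.0/20.7 = 20.725 mL/cmH2O.
τ = R × C = 7.538 × 0.02073 L/cmH2O = 0.1563 s.
Fraction remaining = e^(−Te/τ) = e^(−0.21/0.1563) = 0.2609; trapped volume = 429.0 × 0.2609 = 111.93 mL.
Additional alveolar pressure from trapping ≈ V_trapped / C = 111.93 / 20.725 = 5.401 cmH2O.

5.4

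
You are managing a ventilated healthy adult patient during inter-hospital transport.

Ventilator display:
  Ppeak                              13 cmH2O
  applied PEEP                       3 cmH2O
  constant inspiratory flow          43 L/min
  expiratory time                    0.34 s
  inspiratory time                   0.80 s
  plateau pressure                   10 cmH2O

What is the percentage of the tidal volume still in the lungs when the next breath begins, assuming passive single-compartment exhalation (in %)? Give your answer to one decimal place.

37.1

Flow: 43 L/min ÷ 60 = 0.7167 L/s.
Vt = flow × Ti = 0.7167 L/s × 0.80 s × 1000 mL/L = 573.36 mL.
R = (PIP − Pplat)/V̇ = (13 − 10) / 0.7167 = 3.0/0.7167 = 4.186 cmH2O·s/L.
C = Vt/(Pplat − PEEP) = 573.36 / (10 − 3) = 573.36/7.0 = 81.909 mL/cmH2O.
τ = R × C = 4.186 × 0.08191 L/cmH2O = 0.3429 s.
Fraction remaining at end-expiration = e^(−Te/τ) = e^(−0.34/0.3429) = 0.371 → 37.1%.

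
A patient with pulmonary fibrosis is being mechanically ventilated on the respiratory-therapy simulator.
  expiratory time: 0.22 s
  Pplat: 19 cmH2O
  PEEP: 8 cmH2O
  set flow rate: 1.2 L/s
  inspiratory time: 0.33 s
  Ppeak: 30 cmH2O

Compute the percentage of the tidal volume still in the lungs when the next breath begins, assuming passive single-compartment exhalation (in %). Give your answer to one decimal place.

51.3

Vt = flow × Ti = 1.2 L/s × 0.33 s × 1000 mL/L = 396.0 mL.
R = (PIP − Pplat)/V̇ = (30 − 19) / 1.2 = 11.0/1.2 = 9.167 cmH2O·s/L.
C = Vt/(Pplat − PEEP) = 396.0 / (19 − 8) = 396.0/11.0 = 36.0 mL/cmH2O.
τ = R × C = 9.167 × 0.036 L/cmH2O = 0.33 s.
Fraction remaining at end-expiration = e^(−Te/τ) = e^(−0.22/0.33) = 0.5134 → 51.34%.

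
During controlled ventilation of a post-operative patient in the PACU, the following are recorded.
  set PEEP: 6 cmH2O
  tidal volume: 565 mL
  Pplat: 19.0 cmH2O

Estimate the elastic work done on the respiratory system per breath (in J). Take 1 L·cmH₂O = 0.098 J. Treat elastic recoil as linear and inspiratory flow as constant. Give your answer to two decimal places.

Elastic work ≈ ½ × (Pplat − PEEP) × Vt = 0.5 × (19.0 − 6) × 0.565 L = 0.5 × 13.0 × 0.565 = 3.673 L·cmH2O.
× 0.098 J/(L·cmH2O) → 0.36 J.

0.36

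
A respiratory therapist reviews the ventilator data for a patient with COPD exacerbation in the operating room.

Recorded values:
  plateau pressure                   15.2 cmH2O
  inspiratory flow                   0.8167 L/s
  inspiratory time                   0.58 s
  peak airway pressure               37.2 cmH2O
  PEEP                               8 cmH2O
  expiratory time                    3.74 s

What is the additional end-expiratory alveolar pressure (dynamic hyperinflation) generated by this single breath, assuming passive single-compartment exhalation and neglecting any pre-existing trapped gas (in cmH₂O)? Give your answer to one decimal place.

0.9

Vt = flow × Ti = 0.8167 L/s × 0.58 s × 1000 mL/L = 473.69 mL.
R = (PIP − Pplat)/V̇ = (37.2 − 15.2) / 0.8167 = 22.0/0.8167 = 26.938 cmH2O·s/L.
C = Vt/(Pplat − PEEP) = 473.69 / (15.2 − 8) = 473.69/7.2 = 65.79 mL/cmH2O.
τ = R × C = 26.938 × 0.06579 L/cmH2O = 1.772 s.
Fraction remaining = e^(−Te/τ) = e^(−3.74/1.772) = 0.1212; trapped volume = 473.69 × 0.1212 = 57.411 mL.
Additional alveolar pressure from trapping ≈ V_trapped / C = 57.411 / 65.79 = 0.8726 cmH2O.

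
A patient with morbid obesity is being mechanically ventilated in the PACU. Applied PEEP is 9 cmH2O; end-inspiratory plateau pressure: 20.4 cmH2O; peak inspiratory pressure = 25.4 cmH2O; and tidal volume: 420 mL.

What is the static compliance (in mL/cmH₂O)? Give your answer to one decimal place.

Cstat = Vt / (Pplat − PEEP) = 420 / (20.4 − 9) = 420 / 11.4 = 36.842 mL/cmH2O.

36.8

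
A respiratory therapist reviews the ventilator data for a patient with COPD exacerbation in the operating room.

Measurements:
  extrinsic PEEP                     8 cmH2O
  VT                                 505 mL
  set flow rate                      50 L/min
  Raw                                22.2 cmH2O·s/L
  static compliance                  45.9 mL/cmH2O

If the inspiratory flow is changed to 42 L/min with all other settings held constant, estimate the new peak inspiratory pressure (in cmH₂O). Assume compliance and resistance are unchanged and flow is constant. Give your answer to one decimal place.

Flow: 50 L/min ÷ 60 = 0.8333 L/s.
New flow: 42 L/min ÷ 60 = 0.7 L/s.
PIP = Vt/C + R·V̇ + PEEP (constant-flow equation of motion).
Only the resistive term changes: ΔPIP = R × ΔV̇ = 22.2 × (0.7 − 0.8333) = 22.2 × -0.1333 = -2.959 cmH2O.
Original PIP = 505/45.9 + 22.2×0.8333 + 8 = 37.501 cmH2O; new PIP = 37.501 + (-2.959) = 34.542 cmH2O.

34.5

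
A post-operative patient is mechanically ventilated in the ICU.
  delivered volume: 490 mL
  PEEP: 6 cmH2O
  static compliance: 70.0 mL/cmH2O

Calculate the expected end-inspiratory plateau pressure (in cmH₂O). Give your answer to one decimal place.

Pplat = PEEP + Vt / Cstat = 6 + 490 / 70.0 = 6 + 7.0 = 13.0 cmH2O.

13.0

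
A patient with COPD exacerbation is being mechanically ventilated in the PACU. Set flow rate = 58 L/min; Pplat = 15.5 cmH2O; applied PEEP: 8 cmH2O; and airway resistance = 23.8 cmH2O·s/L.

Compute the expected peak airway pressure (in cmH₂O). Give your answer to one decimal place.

38.5

Flow: 58 L/min ÷ 60 = 0.9667 L/s.
PIP = Pplat + Raw × flow = 15.5 + 23.8 × 0.9667 = 15.5 + 23.007 = 38.507 cmH2O.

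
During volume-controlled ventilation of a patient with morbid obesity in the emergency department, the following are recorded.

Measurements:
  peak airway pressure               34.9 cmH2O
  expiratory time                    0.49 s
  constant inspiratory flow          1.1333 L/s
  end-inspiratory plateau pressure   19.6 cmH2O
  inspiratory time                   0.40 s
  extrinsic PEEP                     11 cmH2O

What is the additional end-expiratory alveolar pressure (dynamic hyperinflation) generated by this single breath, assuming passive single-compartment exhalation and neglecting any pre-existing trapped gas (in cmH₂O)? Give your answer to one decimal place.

Vt = flow × Ti = 1.1333 L/s × 0.40 s × 1000 mL/L = 453.32 mL.
R = (PIP − Pplat)/V̇ = (34.9 − 19.6) / 1.1333 = 15.3/1.1333 = 13.5 cmH2O·s/L.
C = Vt/(Pplat − PEEP) = 453.32 / (19.6 − 11) = 453.32/8.6 = 52.712 mL/cmH2O.
τ = R × C = 13.5 × 0.05271 L/cmH2O = 0.7116 s.
Fraction remaining = e^(−Te/τ) = e^(−0.49/0.7116) = 0.5023; trapped volume = 453.32 × 0.5023 = 227.7 mL.
Additional alveolar pressure from trapping ≈ V_trapped / C = 227.7 / 52.712 = 4.32 cmH2O.

4.3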